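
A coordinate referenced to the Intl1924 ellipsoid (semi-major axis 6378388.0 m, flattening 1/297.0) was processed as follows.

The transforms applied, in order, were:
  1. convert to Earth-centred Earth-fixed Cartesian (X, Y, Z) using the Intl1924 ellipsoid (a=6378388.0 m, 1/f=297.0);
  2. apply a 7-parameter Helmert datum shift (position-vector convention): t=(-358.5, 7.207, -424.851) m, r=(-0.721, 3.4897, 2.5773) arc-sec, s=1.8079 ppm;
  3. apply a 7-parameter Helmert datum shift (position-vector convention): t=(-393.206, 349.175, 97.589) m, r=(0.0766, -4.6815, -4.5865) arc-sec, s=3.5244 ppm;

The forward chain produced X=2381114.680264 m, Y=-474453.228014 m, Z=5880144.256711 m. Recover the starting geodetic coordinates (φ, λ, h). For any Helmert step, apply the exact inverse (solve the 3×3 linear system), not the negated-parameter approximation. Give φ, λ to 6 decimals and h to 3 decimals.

start: X=2381114.6803, Y=-474453.2280, Z=5880144.2567 m
→ Helmert⁻¹: X=2381643.5044, Y=-474745.5878, Z=5879972.0654
→ Helmert⁻¹: X=2381892.2771, Y=-474802.2536, Z=5880424.9237
→ geod (Bowring, a=6378388.000): φ=67.69420900°, λ=-11.27347100°, h=2223.4550 m

φ=67.694209°, λ=-11.273471°, h=2223.455 m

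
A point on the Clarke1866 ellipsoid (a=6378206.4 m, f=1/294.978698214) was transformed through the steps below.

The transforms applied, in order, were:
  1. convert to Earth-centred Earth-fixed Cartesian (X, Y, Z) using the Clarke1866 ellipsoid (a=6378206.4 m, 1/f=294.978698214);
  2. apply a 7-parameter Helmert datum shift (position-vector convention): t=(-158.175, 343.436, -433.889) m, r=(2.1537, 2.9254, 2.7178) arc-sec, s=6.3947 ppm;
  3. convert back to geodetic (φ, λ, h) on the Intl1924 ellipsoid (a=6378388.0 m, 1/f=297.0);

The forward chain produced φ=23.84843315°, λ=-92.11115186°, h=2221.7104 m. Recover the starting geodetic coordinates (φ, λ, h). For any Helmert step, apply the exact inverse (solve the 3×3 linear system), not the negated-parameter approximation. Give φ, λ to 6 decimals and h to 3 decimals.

start: φ=23.848433°, λ=-92.111152°, h=2221.710 m
→ ECEF (a=6378388.000, f=1/297.0): X=-215099.4412, Y=-5835066.8410, Z=2563870.6962
→ Helmert⁻¹: X=-215053.1492, Y=-5835343.3525, Z=2564346.0666
→ geod (Bowring, a=6378206.400): φ=23.85233100°, λ=-92.11059800°, h=2870.5860 m

φ=23.852331°, λ=-92.110598°, h=2870.586 m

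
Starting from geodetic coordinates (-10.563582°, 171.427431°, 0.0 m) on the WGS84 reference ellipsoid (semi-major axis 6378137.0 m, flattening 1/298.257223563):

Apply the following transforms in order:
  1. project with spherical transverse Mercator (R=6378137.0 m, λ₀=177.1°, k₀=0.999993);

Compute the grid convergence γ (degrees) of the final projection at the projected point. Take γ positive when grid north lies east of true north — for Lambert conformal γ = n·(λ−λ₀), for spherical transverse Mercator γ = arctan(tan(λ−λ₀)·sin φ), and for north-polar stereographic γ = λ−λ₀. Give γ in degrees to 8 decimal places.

1.04322836

start: φ=-10.563582°, λ=171.427431°, h=0.000 m
→ into tm (λ₀=177.1°): φ=-10.56358200°, λ−λ₀=-5.67256900°
convergence γ = 1.04322836°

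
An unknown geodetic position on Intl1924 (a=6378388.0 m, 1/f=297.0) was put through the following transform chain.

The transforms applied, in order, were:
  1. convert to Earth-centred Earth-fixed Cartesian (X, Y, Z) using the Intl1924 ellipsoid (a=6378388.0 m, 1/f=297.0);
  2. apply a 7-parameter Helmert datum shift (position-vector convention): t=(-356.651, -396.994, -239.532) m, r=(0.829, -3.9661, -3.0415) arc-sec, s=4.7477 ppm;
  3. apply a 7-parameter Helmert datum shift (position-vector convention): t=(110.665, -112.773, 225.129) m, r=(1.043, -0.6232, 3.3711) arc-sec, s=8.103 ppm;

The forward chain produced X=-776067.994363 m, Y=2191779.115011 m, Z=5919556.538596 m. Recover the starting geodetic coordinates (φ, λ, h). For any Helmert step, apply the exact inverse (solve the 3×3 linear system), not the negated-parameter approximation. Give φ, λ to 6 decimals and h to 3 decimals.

φ=68.683641°, λ=109.484605°, h=127.932 m

start: X=-776067.9944, Y=2191779.1150, Z=5919556.5386 m
→ Helmert⁻¹: X=-776118.6621, Y=2191916.7432, Z=5919274.7069
→ Helmert⁻¹: X=-775676.8339, Y=2192315.6821, Z=5919492.2387
→ geod (Bowring, a=6378388.000): φ=68.68364100°, λ=109.48460500°, h=127.9320 m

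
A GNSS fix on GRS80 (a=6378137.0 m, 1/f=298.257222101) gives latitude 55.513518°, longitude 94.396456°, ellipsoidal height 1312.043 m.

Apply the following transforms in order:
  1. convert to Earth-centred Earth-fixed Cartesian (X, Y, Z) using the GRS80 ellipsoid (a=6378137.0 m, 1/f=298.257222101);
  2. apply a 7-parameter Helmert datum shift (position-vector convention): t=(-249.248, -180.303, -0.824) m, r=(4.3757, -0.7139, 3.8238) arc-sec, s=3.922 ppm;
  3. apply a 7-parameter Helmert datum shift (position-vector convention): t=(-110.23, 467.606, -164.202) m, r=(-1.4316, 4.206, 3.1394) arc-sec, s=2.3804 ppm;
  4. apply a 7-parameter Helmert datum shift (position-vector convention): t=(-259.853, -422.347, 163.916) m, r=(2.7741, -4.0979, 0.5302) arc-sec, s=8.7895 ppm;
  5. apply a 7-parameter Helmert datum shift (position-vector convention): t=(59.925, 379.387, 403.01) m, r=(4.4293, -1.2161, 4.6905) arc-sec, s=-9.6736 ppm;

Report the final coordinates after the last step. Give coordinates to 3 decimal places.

X=-278347.578 m, Y=3609696.961 m, Z=5235650.903 m

start: φ=55.513518°, λ=94.396456°, h=1312.043 m
→ ECEF (a=6378137.000, f=1/298.257222101): X=-277527.2205, Y=3609707.0207, Z=5235045.5128
→ Helmert 7p (PV): X=-277862.5941, Y=3609424.6734, Z=5235140.8367
→ Helmert 7p (PV): X=-277921.6706, Y=3609932.9772, Z=5234969.7108
→ Helmert 7p (PV): X=-278297.2507, Y=3609471.2385, Z=5235222.6692
→ Helmert 7p (PV): X=-278347.5784, Y=3609696.9611, Z=5235650.9035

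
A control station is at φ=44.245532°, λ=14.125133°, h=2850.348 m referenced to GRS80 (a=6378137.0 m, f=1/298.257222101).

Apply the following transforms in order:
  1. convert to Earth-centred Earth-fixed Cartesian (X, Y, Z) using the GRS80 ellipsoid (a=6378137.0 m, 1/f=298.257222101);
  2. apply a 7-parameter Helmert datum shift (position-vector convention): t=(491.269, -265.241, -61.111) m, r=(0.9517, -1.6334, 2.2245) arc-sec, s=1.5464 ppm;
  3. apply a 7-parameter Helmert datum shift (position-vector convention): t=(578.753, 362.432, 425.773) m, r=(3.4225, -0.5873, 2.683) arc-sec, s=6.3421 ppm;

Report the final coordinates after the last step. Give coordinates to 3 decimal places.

X=4441123.784 m, Y=1117462.761 m, Z=4430136.004 m

start: φ=44.245532°, λ=14.125133°, h=2850.348 m
→ ECEF (a=6378137.000, f=1/298.257222101): X=4440093.0057, Y=1117345.0507, Z=4429664.9030
→ Helmert 7p (PV): X=4440544.0123, Y=1117108.9842, Z=4429650.9583
→ Helmert 7p (PV): X=4441123.7841, Y=1117462.7615, Z=4430136.0043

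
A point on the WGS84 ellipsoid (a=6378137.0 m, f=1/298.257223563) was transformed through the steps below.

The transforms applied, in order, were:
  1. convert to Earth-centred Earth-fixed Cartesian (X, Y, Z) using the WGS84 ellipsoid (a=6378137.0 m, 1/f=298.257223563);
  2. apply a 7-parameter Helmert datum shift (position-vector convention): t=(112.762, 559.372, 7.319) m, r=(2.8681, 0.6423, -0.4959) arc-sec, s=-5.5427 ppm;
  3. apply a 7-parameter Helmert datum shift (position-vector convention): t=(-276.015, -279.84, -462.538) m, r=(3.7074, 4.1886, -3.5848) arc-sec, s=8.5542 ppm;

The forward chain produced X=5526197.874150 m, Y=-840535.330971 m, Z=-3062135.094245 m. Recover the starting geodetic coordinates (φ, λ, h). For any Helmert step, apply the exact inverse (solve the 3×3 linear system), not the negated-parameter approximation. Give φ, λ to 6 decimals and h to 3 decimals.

start: X=5526197.8742, Y=-840535.3310, Z=-3062135.0942 m
→ Helmert⁻¹: X=5526503.3874, Y=-840207.2826, Z=-3061519.0383
→ Helmert⁻¹: X=5526432.8116, Y=-840800.5983, Z=-3061514.4261
→ geod (Bowring, a=6378137.000): φ=-28.87081300°, λ=-8.65073500°, h=298.6470 m

φ=-28.870813°, λ=-8.650735°, h=298.647 m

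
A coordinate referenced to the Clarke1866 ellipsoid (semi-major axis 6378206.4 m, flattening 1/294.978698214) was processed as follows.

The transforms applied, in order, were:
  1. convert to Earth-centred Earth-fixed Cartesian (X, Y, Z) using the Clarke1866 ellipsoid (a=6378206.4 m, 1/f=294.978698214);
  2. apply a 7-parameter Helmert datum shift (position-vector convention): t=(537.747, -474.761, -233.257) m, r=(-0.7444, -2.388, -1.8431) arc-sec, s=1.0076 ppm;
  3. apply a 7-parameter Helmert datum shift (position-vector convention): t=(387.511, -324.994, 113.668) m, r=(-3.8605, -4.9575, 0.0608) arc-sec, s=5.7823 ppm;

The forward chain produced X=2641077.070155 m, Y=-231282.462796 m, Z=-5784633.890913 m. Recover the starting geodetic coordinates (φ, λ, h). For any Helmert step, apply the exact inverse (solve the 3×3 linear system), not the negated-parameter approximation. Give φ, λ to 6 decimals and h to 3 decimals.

start: X=2641077.0702, Y=-231282.4628, Z=-5784633.8909 m
→ Helmert⁻¹: X=2640535.1868, Y=-230848.6424, Z=-5784781.8949
→ Helmert⁻¹: X=2639929.8678, Y=-230329.1836, Z=-5784574.2040
→ geod (Bowring, a=6378206.400): φ=-65.53407600°, λ=-4.98632800°, h=2352.1180 m

φ=-65.534076°, λ=-4.986328°, h=2352.118 m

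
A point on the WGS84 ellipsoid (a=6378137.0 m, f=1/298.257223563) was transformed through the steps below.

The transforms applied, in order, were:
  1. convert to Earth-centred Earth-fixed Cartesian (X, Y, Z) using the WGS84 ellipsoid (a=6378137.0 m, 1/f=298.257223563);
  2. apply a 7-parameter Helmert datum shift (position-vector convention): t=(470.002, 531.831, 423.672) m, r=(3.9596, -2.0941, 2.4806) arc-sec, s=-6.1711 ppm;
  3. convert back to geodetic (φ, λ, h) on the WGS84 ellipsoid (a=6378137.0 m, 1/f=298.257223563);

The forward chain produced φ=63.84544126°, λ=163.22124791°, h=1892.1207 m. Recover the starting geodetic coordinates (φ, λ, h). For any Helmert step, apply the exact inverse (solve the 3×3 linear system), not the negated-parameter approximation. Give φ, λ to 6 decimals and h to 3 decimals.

start: φ=63.845441°, λ=163.221248°, h=1892.121 m
→ ECEF (a=6378137.000, f=1/298.257223563): X=-2699839.6547, Y=814037.2816, Z=5703839.4756
→ Helmert⁻¹: X=-2700258.6312, Y=813652.4325, Z=5703462.7951
→ geod (Bowring, a=6378137.000): φ=63.84161700°, λ=163.23119100°, h=1681.8910 m

φ=63.841617°, λ=163.231191°, h=1681.891 m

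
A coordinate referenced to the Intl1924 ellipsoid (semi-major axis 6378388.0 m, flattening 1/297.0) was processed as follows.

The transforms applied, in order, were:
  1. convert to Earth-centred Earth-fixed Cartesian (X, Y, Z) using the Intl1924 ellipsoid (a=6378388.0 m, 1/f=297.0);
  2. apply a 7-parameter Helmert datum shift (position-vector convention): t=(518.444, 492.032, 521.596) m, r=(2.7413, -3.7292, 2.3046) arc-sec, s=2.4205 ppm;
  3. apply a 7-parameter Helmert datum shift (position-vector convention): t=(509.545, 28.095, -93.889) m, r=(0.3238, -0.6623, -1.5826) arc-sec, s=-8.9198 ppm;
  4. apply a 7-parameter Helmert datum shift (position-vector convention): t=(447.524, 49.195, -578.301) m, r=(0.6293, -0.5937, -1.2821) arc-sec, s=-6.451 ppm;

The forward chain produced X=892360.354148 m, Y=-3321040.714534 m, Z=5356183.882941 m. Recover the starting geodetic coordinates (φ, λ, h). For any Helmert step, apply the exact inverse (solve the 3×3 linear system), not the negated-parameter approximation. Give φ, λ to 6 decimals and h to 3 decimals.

φ=57.473747°, λ=-74.983473°, h=2227.796 m

start: X=892360.3541, Y=-3321040.7145, Z=5356183.8829 m
→ Helmert⁻¹: X=891954.6458, Y=-3321089.4466, Z=5356804.3057
→ Helmert⁻¹: X=891495.7351, Y=-3321131.9159, Z=5356948.3287
→ Helmert⁻¹: X=891034.8654, Y=-3321554.6753, Z=5356441.8020
→ geod (Bowring, a=6378388.000): φ=57.47374700°, λ=-74.98347300°, h=2227.7960 m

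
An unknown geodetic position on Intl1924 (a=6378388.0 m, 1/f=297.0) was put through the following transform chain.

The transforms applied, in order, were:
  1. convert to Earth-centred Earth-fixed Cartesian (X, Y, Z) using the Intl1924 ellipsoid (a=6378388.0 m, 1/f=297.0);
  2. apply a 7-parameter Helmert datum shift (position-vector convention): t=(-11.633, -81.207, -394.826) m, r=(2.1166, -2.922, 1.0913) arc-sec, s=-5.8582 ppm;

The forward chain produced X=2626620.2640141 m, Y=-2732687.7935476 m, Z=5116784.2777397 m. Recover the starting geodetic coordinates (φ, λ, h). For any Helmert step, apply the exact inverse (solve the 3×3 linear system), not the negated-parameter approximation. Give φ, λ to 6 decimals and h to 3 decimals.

start: X=2626620.2640, Y=-2732687.7935, Z=5116784.2777 m
→ Helmert⁻¹: X=2626705.3185, Y=-2732583.9816, Z=5117199.9114
→ geod (Bowring, a=6378388.000): φ=53.65707700°, λ=-46.13179400°, h=3575.6970 m

φ=53.657077°, λ=-46.131794°, h=3575.697 m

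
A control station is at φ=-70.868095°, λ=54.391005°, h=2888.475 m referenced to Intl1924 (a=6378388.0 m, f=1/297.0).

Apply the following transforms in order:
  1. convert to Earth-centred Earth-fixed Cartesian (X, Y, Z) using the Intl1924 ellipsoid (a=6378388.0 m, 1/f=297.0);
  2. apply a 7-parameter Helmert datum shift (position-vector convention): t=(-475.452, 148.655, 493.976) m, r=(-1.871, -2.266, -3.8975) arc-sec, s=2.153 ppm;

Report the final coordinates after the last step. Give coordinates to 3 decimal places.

start: φ=-70.868095°, λ=54.391005°, h=2888.475 m
→ ECEF (a=6378388.000, f=1/297.0): X=1221402.0824, Y=1705470.6424, Z=-6006344.7857
→ Helmert 7p (PV): X=1221027.4712, Y=1705545.4072, Z=-6005865.7932

X=1221027.471 m, Y=1705545.407 m, Z=-6005865.793 m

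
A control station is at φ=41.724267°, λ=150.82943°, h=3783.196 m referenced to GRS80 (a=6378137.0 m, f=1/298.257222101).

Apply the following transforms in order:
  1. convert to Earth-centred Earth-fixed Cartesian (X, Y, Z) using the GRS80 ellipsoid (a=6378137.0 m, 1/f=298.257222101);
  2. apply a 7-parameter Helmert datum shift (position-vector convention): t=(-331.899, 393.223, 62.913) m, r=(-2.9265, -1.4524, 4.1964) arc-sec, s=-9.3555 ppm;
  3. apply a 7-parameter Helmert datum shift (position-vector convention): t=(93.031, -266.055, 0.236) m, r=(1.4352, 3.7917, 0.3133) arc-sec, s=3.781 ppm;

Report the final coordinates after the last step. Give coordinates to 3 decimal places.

start: φ=41.724267°, λ=150.829430°, h=3783.196 m
→ ECEF (a=6378137.000, f=1/298.257222101): X=-4165260.4612, Y=2325078.4413, Z=4225313.0789
→ Helmert 7p (PV): X=-4165630.4467, Y=2325425.1202, Z=4225274.1447
→ Helmert 7p (PV): X=-4165479.0260, Y=2325132.1306, Z=4225383.1127

X=-4165479.026 m, Y=2325132.131 m, Z=4225383.113 m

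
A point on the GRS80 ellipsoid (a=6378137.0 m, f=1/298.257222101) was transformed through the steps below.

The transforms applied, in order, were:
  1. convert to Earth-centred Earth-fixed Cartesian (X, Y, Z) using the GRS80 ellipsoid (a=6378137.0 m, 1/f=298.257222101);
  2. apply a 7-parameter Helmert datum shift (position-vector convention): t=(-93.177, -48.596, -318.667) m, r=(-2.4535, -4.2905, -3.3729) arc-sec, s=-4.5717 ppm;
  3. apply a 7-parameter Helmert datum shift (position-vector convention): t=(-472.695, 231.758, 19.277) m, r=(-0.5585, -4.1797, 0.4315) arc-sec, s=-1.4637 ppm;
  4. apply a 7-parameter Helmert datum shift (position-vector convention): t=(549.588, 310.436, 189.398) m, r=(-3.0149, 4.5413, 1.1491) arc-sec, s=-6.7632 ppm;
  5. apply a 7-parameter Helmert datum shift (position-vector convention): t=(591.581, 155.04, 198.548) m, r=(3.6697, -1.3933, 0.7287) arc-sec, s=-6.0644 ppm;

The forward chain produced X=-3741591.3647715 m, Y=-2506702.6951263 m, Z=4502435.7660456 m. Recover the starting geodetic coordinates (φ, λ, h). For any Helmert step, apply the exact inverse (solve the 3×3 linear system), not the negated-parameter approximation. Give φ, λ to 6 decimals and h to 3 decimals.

start: X=-3741591.3648, Y=-2506702.6951, Z=4502435.7660 m
→ Helmert⁻¹: X=-3742184.0832, Y=-2506779.6153, Z=4502334.3983
→ Helmert⁻¹: X=-3742872.0726, Y=-2507151.9608, Z=4502056.3971
→ Helmert⁻¹: X=-3742318.8710, Y=-2507391.7504, Z=4502112.7539
→ Helmert⁻¹: X=-3742108.1434, Y=-2507469.3661, Z=4502500.0180
→ geod (Bowring, a=6378137.000): φ=45.17947500°, λ=-146.17520000°, h=1508.4750 m

φ=45.179475°, λ=-146.175200°, h=1508.475 m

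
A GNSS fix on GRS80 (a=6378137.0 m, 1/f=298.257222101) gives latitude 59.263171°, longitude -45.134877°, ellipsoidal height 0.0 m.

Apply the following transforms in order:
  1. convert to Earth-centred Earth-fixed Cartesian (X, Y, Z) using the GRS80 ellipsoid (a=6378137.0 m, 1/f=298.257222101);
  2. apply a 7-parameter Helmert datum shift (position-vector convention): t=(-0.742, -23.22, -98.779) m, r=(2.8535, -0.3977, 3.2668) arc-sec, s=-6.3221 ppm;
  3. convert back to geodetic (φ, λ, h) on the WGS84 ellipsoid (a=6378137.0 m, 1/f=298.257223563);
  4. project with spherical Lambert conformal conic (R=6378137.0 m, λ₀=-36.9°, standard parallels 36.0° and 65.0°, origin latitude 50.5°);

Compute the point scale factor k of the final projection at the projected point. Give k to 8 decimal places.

0.97787258

start: φ=59.263171°, λ=-45.134877°, h=0.000 m
→ ECEF (a=6378137.000, f=1/298.257222101): X=2305328.1890, Y=-2316207.5247, Z=5458977.5865
→ Helmert 7p (PV): X=2305339.0306, Y=-2316255.1100, Z=5458816.6976
→ geod (Bowring, a=6378137.000): φ=59.26211359°, λ=-45.13533082°, h=-117.1401 m
→ into lcc (λ₀=-36.9°): φ=59.26211359°, λ−λ₀=-8.23533082°
scale k = 0.97787258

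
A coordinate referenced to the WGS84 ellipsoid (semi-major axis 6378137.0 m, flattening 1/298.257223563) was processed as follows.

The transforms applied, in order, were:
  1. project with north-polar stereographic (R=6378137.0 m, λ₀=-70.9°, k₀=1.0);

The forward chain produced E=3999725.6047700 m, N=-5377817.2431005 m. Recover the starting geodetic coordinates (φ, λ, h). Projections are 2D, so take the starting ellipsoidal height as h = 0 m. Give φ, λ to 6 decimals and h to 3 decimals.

start: E=3999725.6048, N=-5377817.2431 m
→ stereo⁻¹: φ=34.56515000°, λ=-34.26015200°

φ=34.565150°, λ=-34.260152°, h=0.000 m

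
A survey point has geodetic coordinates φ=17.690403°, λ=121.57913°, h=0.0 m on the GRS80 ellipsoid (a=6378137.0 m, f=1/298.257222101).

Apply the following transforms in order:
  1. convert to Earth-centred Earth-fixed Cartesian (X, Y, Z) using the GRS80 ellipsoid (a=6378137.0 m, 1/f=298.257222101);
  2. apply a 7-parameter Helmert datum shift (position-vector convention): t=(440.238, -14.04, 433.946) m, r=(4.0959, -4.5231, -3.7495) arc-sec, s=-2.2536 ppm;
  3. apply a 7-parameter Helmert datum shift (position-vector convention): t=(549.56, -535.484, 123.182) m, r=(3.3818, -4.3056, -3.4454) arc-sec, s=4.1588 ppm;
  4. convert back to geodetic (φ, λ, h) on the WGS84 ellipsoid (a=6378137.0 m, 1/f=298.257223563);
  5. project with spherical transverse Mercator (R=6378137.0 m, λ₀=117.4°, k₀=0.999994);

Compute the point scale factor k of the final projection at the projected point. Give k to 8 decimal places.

start: φ=17.690403°, λ=121.579130°, h=0.000 m
→ ECEF (a=6378137.000, f=1/298.257222101): X=-3183114.7376, Y=5178304.5829, Z=1925767.3388
→ Helmert 7p (PV): X=-3182615.4239, Y=5178298.4951, Z=1926229.9716
→ Helmert 7p (PV): X=-3182032.8109, Y=5177806.1270, Z=1926379.6306
→ geod (Bowring, a=6378137.000): φ=17.69839598°, λ=121.57290131°, h=-758.1944 m
→ into tm (λ₀=117.4°): φ=17.69839598°, λ−λ₀=4.17290131°
scale k = 1.00240548

1.00240548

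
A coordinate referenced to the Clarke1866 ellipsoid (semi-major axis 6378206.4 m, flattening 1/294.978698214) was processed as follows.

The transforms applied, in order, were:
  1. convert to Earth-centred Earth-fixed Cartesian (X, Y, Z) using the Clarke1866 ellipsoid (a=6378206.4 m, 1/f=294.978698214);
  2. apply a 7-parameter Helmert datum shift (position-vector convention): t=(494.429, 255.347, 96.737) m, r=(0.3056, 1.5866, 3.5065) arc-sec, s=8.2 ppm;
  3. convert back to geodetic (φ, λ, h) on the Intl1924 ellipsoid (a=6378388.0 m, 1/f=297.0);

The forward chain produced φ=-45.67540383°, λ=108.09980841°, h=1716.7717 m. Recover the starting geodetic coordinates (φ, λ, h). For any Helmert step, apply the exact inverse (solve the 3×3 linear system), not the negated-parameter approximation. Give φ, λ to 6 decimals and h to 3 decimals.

start: φ=-45.675404°, λ=108.099808°, h=1716.772 m
→ ECEF (a=6378388.000, f=1/297.0): X=-1387345.3179, Y=4244636.4007, Z=-4541422.5986
→ Helmert⁻¹: X=-1387721.2792, Y=4244363.1127, Z=-4541499.0583
→ geod (Bowring, a=6378206.400): φ=-45.67812200°, λ=108.10548300°, h=1928.0770 m

φ=-45.678122°, λ=108.105483°, h=1928.077 m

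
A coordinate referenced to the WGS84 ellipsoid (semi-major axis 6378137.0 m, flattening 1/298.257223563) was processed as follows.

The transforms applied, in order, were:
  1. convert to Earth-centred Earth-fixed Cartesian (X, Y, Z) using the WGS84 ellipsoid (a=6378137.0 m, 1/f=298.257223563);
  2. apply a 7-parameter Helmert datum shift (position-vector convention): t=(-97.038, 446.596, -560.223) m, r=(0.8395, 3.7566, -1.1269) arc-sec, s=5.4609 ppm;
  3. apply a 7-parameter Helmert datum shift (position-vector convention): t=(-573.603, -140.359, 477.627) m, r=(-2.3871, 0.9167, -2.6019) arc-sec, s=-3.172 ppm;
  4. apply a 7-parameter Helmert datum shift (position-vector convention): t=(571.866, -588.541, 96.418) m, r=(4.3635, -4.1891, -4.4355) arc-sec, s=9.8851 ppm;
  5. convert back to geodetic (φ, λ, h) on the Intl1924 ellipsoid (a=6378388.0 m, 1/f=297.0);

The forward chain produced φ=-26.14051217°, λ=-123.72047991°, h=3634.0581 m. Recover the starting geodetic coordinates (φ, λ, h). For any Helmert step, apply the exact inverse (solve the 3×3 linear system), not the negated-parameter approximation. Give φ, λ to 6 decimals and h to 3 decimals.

φ=-26.140548°, λ=-123.718691°, h=3535.637 m

start: φ=-26.140512°, λ=-123.720480°, h=3634.058 m
→ ECEF (a=6378388.000, f=1/297.0): X=-3182619.2689, Y=-4768442.9723, Z=-2794684.3968
→ Helmert⁻¹: X=-3183113.8960, Y=-4767934.8695, Z=-2794587.6766
→ Helmert⁻¹: X=-3182477.8227, Y=-4767817.4308, Z=-2795143.4913
→ Helmert⁻¹: X=-3182286.4585, Y=-4768266.7480, Z=-2794606.5579
→ geod (Bowring, a=6378137.000): φ=-26.14054800°, λ=-123.71869100°, h=3535.6370 m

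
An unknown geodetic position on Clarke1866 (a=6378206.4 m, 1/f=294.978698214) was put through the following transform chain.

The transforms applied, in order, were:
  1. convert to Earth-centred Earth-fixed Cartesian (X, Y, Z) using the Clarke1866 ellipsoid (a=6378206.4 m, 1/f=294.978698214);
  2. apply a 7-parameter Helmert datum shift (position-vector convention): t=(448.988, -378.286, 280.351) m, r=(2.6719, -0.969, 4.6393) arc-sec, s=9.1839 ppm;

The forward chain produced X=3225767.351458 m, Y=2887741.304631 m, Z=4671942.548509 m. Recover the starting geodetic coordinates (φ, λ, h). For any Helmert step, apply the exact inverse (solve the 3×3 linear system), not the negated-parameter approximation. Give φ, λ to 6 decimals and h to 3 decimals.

φ=47.370619°, λ=41.842051°, h=2722.586 m

start: X=3225767.3515, Y=2887741.3046, Z=4671942.5485 m
→ Helmert⁻¹: X=3225375.6476, Y=2888081.0359, Z=4671566.7301
→ geod (Bowring, a=6378206.400): φ=47.37061900°, λ=41.84205100°, h=2722.5860 m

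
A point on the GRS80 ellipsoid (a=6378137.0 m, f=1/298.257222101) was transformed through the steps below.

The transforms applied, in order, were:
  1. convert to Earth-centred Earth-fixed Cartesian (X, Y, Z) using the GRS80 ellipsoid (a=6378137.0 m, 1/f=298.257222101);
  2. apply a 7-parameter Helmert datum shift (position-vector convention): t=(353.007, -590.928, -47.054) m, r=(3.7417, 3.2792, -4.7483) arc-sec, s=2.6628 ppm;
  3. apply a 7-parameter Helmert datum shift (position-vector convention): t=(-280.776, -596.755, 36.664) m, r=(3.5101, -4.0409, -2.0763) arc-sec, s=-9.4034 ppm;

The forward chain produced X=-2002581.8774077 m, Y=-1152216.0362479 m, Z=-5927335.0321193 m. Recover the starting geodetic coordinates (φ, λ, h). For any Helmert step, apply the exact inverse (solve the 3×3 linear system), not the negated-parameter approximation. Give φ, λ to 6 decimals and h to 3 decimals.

start: X=-2002581.8774, Y=-1152216.0362, Z=-5927335.0321 m
→ Helmert⁻¹: X=-2002424.4584, Y=-1151751.1359, Z=-5927368.6051
→ Helmert⁻¹: X=-2002651.3962, Y=-1151310.7676, Z=-5927316.7209
→ geod (Bowring, a=6378137.000): φ=-68.83788400°, λ=-150.10569500°, h=1981.9620 m

φ=-68.837884°, λ=-150.105695°, h=1981.962 m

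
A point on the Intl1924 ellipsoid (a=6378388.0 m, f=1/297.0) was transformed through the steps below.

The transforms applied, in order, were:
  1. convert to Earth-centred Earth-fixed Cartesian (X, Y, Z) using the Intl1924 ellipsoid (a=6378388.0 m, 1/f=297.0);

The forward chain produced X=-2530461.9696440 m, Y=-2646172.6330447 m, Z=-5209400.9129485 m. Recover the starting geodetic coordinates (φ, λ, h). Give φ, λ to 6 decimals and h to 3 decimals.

φ=-55.080634°, λ=-133.719510°, h=3375.174 m

start: X=-2530461.9696, Y=-2646172.6330, Z=-5209400.9129 m
→ geod (Bowring, a=6378388.000): φ=-55.08063400°, λ=-133.71951000°, h=3375.1740 m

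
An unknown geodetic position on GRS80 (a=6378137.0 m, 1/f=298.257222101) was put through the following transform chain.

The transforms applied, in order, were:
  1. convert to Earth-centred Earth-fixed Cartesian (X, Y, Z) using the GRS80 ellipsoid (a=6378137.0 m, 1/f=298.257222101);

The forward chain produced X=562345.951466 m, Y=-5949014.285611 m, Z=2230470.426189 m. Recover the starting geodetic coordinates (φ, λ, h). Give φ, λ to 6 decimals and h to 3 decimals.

φ=20.595301°, λ=-84.600014°, h=2734.162 m

start: X=562345.9515, Y=-5949014.2856, Z=2230470.4262 m
→ geod (Bowring, a=6378137.000): φ=20.59530100°, λ=-84.60001400°, h=2734.1620 m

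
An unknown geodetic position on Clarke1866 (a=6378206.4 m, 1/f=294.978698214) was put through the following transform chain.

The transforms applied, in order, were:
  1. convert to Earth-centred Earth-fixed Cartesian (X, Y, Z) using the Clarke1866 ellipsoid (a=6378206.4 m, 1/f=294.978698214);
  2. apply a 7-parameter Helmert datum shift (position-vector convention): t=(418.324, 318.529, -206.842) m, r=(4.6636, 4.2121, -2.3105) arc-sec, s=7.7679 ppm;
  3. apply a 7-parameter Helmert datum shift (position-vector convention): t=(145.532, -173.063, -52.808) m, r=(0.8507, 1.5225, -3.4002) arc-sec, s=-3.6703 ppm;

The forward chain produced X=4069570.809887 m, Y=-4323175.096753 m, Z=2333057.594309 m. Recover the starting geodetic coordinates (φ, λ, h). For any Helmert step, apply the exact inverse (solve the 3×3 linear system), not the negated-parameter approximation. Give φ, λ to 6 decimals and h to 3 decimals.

start: X=4069570.8099, Y=-4323175.0968, Z=2333057.5943 m
→ Helmert⁻¹: X=4069494.2543, Y=-4322941.1937, Z=2333166.8328
→ Helmert⁻¹: X=4069045.0956, Y=-4323127.7997, Z=2333536.3878
→ geod (Bowring, a=6378206.400): φ=21.59042100°, λ=-46.73416600°, h=3724.4530 m

φ=21.590421°, λ=-46.734166°, h=3724.453 m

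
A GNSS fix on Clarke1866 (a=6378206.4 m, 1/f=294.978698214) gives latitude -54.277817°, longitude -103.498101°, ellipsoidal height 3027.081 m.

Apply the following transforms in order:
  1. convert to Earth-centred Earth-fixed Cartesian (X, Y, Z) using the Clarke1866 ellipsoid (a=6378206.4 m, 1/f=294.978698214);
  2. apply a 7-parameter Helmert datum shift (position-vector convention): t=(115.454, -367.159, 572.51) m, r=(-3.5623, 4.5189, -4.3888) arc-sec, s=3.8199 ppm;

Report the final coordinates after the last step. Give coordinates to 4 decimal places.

X=-871655.2558 m, Y=-3631361.7584 m, Z=-5156479.5716 m

start: φ=-54.277817°, λ=-103.498101°, h=3027.081 m
→ ECEF (a=6378206.400, f=1/294.978698214): X=-871577.1397, Y=-3630910.2084, Z=-5157114.1847
→ Helmert 7p (PV): X=-871655.2558, Y=-3631361.7584, Z=-5156479.5716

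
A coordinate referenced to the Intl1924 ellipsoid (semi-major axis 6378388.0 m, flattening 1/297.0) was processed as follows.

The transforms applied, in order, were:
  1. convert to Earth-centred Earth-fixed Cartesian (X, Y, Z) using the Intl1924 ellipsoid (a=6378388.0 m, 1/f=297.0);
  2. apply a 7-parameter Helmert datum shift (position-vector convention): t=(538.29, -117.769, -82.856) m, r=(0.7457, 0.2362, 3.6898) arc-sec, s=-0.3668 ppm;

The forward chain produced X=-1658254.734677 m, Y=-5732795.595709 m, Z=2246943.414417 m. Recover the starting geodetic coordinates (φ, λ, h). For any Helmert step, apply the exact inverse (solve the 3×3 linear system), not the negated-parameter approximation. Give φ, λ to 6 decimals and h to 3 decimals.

φ=20.760399°, λ=-106.139264°, h=1150.697 m

start: X=-1658254.7347, Y=-5732795.5957, Z=2246943.4144 m
→ Helmert⁻¹: X=-1658898.7555, Y=-5732642.1303, Z=2247045.9199
→ geod (Bowring, a=6378388.000): φ=20.76039900°, λ=-106.13926400°, h=1150.6970 m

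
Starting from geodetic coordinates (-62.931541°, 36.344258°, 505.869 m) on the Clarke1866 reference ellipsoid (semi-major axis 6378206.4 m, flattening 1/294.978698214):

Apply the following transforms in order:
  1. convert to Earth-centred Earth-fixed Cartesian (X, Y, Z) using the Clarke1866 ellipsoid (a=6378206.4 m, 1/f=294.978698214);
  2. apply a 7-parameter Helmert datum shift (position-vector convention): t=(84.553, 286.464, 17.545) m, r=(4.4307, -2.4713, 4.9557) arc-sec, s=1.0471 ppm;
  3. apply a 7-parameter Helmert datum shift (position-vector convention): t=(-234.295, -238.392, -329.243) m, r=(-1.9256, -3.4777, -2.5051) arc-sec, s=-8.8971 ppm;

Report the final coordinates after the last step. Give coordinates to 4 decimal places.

start: φ=-62.931541°, λ=36.344258°, h=505.869 m
→ ECEF (a=6378206.400, f=1/294.978698214): X=2344309.5033, Y=1724856.1049, Z=-5656766.3579
→ Helmert 7p (PV): X=2344422.8446, Y=1725322.2103, Z=-5656689.5973
→ Helmert 7p (PV): X=2344284.0181, Y=1724987.1870, Z=-5656945.0915

X=2344284.0181 m, Y=1724987.1870 m, Z=-5656945.0915 m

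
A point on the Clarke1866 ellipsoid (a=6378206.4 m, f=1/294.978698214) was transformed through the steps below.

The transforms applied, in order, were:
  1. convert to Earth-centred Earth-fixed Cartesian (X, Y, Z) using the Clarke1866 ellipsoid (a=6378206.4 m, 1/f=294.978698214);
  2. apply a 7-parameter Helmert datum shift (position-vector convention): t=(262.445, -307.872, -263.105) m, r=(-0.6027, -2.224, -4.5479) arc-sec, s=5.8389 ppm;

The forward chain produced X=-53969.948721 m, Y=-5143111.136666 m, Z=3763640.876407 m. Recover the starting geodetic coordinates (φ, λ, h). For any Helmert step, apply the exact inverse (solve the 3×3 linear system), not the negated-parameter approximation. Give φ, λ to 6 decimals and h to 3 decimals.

start: X=-53969.9487, Y=-5143111.1367, Z=3763640.8764 m
→ Helmert⁻¹: X=-54078.1016, Y=-5142785.4268, Z=3763867.5605
→ geod (Bowring, a=6378206.400): φ=36.38346200°, λ=-90.60246200°, h=2574.8380 m

φ=36.383462°, λ=-90.602462°, h=2574.838 m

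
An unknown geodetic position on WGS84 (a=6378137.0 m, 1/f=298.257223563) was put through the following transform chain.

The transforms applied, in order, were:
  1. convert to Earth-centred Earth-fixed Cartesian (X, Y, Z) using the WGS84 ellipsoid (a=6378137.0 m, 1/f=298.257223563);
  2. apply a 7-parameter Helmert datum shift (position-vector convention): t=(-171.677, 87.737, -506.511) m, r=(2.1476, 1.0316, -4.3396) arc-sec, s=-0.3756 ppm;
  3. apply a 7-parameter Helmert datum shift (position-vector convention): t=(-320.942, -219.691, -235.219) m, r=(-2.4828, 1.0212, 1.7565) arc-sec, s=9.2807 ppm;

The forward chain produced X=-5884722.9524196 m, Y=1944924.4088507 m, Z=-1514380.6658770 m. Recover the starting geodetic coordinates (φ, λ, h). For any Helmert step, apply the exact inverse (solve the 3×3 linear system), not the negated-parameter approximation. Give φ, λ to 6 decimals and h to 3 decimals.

start: X=-5884722.9524, Y=1944924.4089, Z=-1514380.6659 m
→ Helmert⁻¹: X=-5884323.3384, Y=1945194.3828, Z=-1514137.1133
→ Helmert⁻¹: X=-5884187.2212, Y=1944967.8188, Z=-1513680.8503
→ geod (Bowring, a=6378137.000): φ=-13.81460100°, λ=161.70913800°, h=2554.5220 m

φ=-13.814601°, λ=161.709138°, h=2554.522 m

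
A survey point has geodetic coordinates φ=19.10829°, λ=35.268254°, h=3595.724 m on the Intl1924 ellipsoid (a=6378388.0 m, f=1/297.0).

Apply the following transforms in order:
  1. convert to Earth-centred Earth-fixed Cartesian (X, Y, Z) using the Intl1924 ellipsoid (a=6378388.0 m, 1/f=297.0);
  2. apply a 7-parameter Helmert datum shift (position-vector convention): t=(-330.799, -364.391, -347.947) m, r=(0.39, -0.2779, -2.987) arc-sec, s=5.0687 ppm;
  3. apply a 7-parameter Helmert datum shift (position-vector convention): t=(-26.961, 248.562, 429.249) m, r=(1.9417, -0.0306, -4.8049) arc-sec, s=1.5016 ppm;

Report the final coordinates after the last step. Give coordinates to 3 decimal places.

X=4925098.858 m, Y=3482905.896 m, Z=2076024.076 m

start: φ=19.108290°, λ=35.268254°, h=3595.724 m
→ ECEF (a=6378388.000, f=1/297.0): X=4925295.7900, Y=3483208.3565, Z=2075882.3972
→ Helmert 7p (PV): X=4925037.6010, Y=3482786.3704, Z=2075558.1941
→ Helmert 7p (PV): X=4925098.8585, Y=3482905.8956, Z=2076024.0761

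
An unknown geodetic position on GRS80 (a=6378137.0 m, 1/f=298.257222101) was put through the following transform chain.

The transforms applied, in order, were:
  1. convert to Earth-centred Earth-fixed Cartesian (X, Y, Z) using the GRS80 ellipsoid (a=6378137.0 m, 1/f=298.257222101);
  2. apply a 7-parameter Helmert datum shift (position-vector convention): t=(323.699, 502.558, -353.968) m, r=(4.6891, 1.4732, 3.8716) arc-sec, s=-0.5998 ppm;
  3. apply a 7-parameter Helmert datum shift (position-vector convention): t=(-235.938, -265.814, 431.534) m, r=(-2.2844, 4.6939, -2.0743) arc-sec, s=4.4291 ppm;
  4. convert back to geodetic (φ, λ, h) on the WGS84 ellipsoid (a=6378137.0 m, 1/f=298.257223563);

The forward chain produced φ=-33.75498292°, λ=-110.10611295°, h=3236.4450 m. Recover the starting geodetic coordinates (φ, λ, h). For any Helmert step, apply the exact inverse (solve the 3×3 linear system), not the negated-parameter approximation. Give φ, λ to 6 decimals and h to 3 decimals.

start: φ=-33.754983°, λ=-110.106113°, h=3236.445 m
→ ECEF (a=6378137.000, f=1/298.257223563): X=-1825742.5568, Y=-4987427.1587, Z=-3525681.4110
→ Helmert⁻¹: X=-1825368.1361, Y=-4987118.5600, Z=-3526194.0996
→ Helmert⁻¹: X=-1825761.3672, Y=-4987669.9921, Z=-3525741.8998
→ geod (Bowring, a=6378137.000): φ=-33.75426200°, λ=-110.10540300°, h=3465.0250 m

φ=-33.754262°, λ=-110.105403°, h=3465.025 m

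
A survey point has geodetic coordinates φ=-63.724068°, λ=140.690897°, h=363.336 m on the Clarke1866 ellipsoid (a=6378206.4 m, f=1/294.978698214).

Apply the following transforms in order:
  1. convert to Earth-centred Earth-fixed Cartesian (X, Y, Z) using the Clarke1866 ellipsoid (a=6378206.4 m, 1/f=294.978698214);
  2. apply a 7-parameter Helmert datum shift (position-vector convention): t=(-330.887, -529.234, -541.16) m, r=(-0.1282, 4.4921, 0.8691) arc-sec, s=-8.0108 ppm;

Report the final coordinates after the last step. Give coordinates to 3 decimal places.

X=-2191267.570 m, Y=1793192.493 m, Z=-5696746.062 m

start: φ=-63.724068°, λ=140.690897°, h=363.336 m
→ ECEF (a=6378206.400, f=1/294.978698214): X=-2190822.6202, Y=1793748.8675, Z=-5696297.1308
→ Helmert 7p (PV): X=-2191267.5697, Y=1793192.4927, Z=-5696746.0617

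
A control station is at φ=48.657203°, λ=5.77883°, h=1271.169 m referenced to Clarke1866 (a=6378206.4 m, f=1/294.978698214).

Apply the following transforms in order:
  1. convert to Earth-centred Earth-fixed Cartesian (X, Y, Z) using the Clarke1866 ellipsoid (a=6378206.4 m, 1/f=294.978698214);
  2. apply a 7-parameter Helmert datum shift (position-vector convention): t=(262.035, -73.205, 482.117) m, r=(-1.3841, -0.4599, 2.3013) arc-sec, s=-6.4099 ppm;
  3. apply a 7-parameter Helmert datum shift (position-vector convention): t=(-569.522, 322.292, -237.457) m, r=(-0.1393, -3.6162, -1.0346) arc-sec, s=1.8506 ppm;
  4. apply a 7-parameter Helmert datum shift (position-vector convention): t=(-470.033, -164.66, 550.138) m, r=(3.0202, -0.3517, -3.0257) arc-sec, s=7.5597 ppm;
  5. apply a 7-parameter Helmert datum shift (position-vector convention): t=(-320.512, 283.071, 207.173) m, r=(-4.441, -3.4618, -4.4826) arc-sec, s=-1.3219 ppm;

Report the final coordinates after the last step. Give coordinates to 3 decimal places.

X=4199387.459 m, Y=425427.389 m, Z=4767377.614 m

start: φ=48.657203°, λ=5.778830°, h=1271.169 m
→ ECEF (a=6378206.400, f=1/294.978698214): X=4200647.9033, Y=425118.2174, Z=4766213.0416
→ Helmert 7p (PV): X=4200867.6426, Y=425121.1364, Z=4766671.1210
→ Helmert 7p (PV): X=4200224.4585, Y=425426.3632, Z=4766515.8471
→ Helmert 7p (PV): X=4199784.2911, Y=425133.5122, Z=4767115.4096
→ Helmert 7p (PV): X=4199387.4588, Y=425427.3891, Z=4767377.6137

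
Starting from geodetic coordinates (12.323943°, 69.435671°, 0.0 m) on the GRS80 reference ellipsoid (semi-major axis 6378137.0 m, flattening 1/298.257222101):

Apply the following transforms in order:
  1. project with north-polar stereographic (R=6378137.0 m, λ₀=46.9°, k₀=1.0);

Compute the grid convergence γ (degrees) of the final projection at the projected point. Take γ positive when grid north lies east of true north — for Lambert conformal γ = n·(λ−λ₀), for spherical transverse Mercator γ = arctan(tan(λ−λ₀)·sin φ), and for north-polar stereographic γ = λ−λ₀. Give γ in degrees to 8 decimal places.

22.53567100

start: φ=12.323943°, λ=69.435671°, h=0.000 m
→ into stereo (λ₀=46.9°): φ=12.32394300°, λ−λ₀=22.53567100°
convergence γ = 22.53567100°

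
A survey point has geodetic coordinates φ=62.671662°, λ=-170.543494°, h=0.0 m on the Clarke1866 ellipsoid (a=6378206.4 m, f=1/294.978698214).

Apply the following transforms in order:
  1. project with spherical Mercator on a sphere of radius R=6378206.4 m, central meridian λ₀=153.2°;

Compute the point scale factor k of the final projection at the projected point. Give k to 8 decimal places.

2.17822688

start: φ=62.671662°, λ=-170.543494°, h=0.000 m
→ into merc (λ₀=153.2°): φ=62.67166200°, λ−λ₀=36.25650600°
scale k = 2.17822688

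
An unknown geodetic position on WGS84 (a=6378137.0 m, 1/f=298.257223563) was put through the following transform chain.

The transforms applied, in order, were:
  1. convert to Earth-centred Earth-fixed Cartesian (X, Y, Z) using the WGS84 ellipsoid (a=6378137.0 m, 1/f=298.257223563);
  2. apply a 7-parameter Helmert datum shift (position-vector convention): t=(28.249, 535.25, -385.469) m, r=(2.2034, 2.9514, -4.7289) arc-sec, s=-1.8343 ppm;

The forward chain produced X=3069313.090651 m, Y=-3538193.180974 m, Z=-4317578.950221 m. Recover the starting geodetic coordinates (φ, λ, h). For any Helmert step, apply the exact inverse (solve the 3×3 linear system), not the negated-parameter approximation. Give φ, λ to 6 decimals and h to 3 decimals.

start: X=3069313.0907, Y=-3538193.1810, Z=-4317578.9502 m
→ Helmert⁻¹: X=3069433.3741, Y=-3538710.6683, Z=-4317119.6785
→ geod (Bowring, a=6378137.000): φ=-42.85509600°, λ=-49.06204000°, h=2065.4550 m

φ=-42.855096°, λ=-49.062040°, h=2065.455 m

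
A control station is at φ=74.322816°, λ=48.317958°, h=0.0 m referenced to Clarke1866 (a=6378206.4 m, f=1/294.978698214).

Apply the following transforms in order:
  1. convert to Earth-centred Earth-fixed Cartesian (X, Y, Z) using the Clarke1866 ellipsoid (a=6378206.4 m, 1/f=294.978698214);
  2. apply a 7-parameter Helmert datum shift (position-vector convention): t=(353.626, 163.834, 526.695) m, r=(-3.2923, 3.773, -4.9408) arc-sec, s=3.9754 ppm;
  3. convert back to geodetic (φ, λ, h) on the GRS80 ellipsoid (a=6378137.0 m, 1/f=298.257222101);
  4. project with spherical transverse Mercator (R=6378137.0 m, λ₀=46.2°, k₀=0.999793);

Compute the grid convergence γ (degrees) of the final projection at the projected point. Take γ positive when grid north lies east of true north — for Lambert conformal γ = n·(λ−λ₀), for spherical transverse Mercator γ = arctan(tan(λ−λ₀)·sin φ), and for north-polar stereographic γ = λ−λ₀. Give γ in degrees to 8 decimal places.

start: φ=74.322816°, λ=48.317958°, h=0.000 m
→ ECEF (a=6378206.400, f=1/294.978698214): X=1149733.9210, Y=1291247.6584, Z=6118593.1334
→ Helmert 7p (PV): X=1150234.9698, Y=1291486.7476, Z=6119102.5109
→ geod (Bowring, a=6378137.000): φ=74.31852248°, λ=48.31082808°, h=477.6480 m
→ into tm (λ₀=46.2°): φ=74.31852248°, λ−λ₀=2.11082808°
convergence γ = 2.03232847°

2.03232847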